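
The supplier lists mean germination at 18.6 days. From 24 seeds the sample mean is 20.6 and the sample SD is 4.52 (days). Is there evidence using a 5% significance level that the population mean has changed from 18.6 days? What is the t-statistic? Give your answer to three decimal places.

H0: μ = 18.6; H1: μ ≠ 18.6 (one-sample t-test, two-sided).
t = (x̄ − μ₀)/(s/√n) = (20.6 − 18.6)/(4.52/√24) = 2.168
df = n − 1 = 23
Two-sided p-value ≈ 0.0408
Since p ≈ 0.0408 < α = 0.05, reject H0; the data support H1.

2.168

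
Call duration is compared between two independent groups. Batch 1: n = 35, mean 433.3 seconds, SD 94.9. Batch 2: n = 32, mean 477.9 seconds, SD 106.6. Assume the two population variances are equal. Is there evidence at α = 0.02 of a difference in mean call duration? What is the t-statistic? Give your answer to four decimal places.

Let group 1 = batch 1, group 2 = batch 2. H0: μ_1 = μ_2; H1: μ_1 ≠ μ_2 (two-sample pooled-variance t-test, two-sided).
s_p² = [(35−1)·94.9² + (32−1)·106.6²]/(35+32−2) = 10130.4
t = (433.3 − 477.9)/√[10130.4·(1/35 + 1/32)] = -1.8117
df = n₁ + n₂ − 2 = 65
Two-sided p-value ≈ 0.075
Since p ≈ 0.075 > α = 0.02, fail to reject H0; the evidence is not statistically significant.

-1.8117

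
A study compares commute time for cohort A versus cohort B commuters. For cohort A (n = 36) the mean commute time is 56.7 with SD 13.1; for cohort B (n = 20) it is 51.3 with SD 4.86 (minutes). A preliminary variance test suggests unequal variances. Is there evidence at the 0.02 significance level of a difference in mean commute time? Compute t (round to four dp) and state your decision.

t = 2.2142; fail to reject H0

Let group 1 = cohort A, group 2 = cohort B. H0: μ_1 = μ_2; H1: μ_1 ≠ μ_2 (Welch's two-sample t-test, two-sided).
t = (x̄_1 − x̄_2)/√(s_1²/n_1 + s_2²/n_2) = (56.7 − 51.3)/√(13.1²/36 + 4.86²/20) = 2.2142
Welch–Satterthwaite df ≈ 48.96
Two-sided p-value ≈ 0.032
Since p ≈ 0.032 > α = 0.02, fail to reject H0; the evidence is not statistically significant.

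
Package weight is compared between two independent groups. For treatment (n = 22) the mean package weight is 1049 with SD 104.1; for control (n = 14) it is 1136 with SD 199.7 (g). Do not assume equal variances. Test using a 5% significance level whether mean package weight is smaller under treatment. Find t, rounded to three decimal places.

Let group 1 = treatment, group 2 = control. H0: μ_1 = μ_2; H1: μ_1 < μ_2 (Welch's two-sample t-test, left-tailed).
t = (x̄_1 − x̄_2)/√(s_1²/n_1 + s_2²/n_2) = (1049 − 1136)/√(104.1²/22 + 199.7²/14) = -1.505
Welch–Satterthwaite df ≈ 17.56
p-value = P(T ≤ -1.505) ≈ 0.0750
Since p ≈ 0.0750 > α = 0.05, fail to reject H0; the data do not provide sufficient evidence against H0.

-1.505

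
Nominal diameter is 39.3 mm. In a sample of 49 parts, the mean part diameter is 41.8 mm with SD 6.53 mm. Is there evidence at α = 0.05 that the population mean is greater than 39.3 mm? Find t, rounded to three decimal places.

H0: μ = 39.3; H1: μ > 39.3 (one-sample t-test, right-tailed).
t = (x̄ − μ₀)/(s/√n) = (41.8 − 39.3)/(6.53/√49) = 2.680
df = n − 1 = 48
p-value = P(T ≥ 2.680) ≈ 0.0050
Since p ≈ 0.0050 < α = 0.05, reject H0; the data support H1.

2.680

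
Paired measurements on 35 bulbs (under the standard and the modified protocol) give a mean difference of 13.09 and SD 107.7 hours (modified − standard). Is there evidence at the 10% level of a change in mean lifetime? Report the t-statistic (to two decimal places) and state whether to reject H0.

t = 0.72; fail to reject H0

H0: μ_d = 0; H1: μ_d ≠ 0 (paired t-test on the differences, two-sided).
t = d̄/(s_d/√n) = 13.09/(107.7/√35) = 0.72
df = n − 1 = 34
Two-sided p-value ≈ 0.4770
Since p ≈ 0.4770 > α = 0.1, fail to reject H0; the evidence is not statistically significant.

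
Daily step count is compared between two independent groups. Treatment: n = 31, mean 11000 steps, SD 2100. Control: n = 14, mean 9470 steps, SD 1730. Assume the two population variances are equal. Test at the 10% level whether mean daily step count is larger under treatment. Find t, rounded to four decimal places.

Let group 1 = treatment, group 2 = control. H0: μ_1 = μ_2; H1: μ_1 > μ_2 (two-sample pooled-variance t-test, right-tailed).
s_p² = [(31−1)·2100² + (14−1)·1730²]/(31+14−2) = 3981570
t = (11000 − 9470)/√[3981570·(1/31 + 1/14)] = 2.3812
df = n₁ + n₂ − 2 = 43
p-value = P(T ≥ 2.3812) ≈ 0.0109
Since p ≈ 0.0109 < α = 0.1, reject H0; the data support H1.

2.3812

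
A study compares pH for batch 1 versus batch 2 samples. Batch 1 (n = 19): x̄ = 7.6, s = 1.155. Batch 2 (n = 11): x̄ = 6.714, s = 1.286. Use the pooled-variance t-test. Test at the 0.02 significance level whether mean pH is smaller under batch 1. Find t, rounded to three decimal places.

1.943

Let group 1 = batch 1, group 2 = batch 2. H0: μ_1 = μ_2; H1: μ_1 < μ_2 (two-sample pooled-variance t-test, left-tailed).
s_p² = [(19−1)·1.155² + (11−1)·1.286²]/(19+11−2) = 1.44823
t = (7.6 − 6.714)/√[1.44823·(1/19 + 1/11)] = 1.943
df = n₁ + n₂ − 2 = 28
p-value = P(T ≤ 1.943) ≈ 0.9689
Since p ≈ 0.9689 > α = 0.02, fail to reject H0; the data do not provide sufficient evidence against H0.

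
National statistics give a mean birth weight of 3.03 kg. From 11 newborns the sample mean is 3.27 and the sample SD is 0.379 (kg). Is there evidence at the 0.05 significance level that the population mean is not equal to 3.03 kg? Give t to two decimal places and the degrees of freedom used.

t = 2.10, df = 10

H0: μ = 3.03; H1: μ ≠ 3.03 (one-sample t-test, two-sided).
t = (x̄ − μ₀)/(s/√n) = (3.27 − 3.03)/(0.379/√11) = 2.10
df = n − 1 = 10
Two-sided p-value ≈ 0.062
Since p ≈ 0.062 > α = 0.05, fail to reject H0; the evidence is not statistically significant.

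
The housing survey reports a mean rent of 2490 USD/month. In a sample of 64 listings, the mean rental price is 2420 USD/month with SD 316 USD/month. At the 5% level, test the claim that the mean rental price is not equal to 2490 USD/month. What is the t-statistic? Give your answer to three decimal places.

H0: μ = 2490; H1: μ ≠ 2490 (one-sample t-test, two-sided).
t = (x̄ − μ₀)/(s/√n) = (2420 − 2490)/(316/√64) = -1.772
df = n − 1 = 63
Two-sided p-value ≈ 0.0812
Since p ≈ 0.0812 > α = 0.05, fail to reject H0; the evidence is not statistically significant.

-1.772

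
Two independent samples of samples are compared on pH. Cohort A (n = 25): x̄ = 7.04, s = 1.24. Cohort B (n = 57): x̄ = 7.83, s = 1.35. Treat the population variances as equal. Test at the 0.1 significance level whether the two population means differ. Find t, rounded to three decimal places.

Let group 1 = cohort A, group 2 = cohort B. H0: μ_1 = μ_2; H1: μ_1 ≠ μ_2 (two-sample pooled-variance t-test, two-sided).
s_p² = [(25−1)·1.24² + (57−1)·1.35²]/(25+57−2) = 1.73703
t = (7.04 − 7.83)/√[1.73703·(1/25 + 1/57)] = -2.499
df = n₁ + n₂ − 2 = 80
Two-sided p-value ≈ 0.0145
Since p ≈ 0.0145 < α = 0.1, reject H0; the evidence is statistically significant.

-2.499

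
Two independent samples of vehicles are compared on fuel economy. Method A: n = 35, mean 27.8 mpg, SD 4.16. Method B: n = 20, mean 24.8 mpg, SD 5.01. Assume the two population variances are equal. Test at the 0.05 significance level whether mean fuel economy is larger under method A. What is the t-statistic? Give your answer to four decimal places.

Let group 1 = method A, group 2 = method B. H0: μ_1 = μ_2; H1: μ_1 > μ_2 (two-sample pooled-variance t-test, right-tailed).
s_p² = [(35−1)·4.16² + (20−1)·5.01²]/(35+20−2) = 20.0999
t = (27.8 − 24.8)/√[20.0999·(1/35 + 1/20)] = 2.3872
df = n₁ + n₂ − 2 = 53
p-value = P(T ≥ 2.3872) ≈ 0.010
Since p ≈ 0.010 < α = 0.05, reject H0; the data support H1.

2.3872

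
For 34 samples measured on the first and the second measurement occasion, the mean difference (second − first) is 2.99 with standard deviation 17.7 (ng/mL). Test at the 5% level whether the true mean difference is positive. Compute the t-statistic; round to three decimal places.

H0: μ_d = 0; H1: μ_d > 0 (paired t-test on the differences, right-tailed).
t = d̄/(s_d/√n) = 2.99/(17.7/√34) = 0.985
df = n − 1 = 33
p-value = P(T ≥ 0.985) ≈ 0.1659
Since p ≈ 0.1659 > α = 0.05, fail to reject H0; the data do not provide sufficient evidence against H0.

0.985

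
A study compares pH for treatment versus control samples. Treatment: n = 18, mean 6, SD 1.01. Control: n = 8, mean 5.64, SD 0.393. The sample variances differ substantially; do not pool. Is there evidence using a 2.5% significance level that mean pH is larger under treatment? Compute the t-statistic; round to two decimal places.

1.31

Let group 1 = treatment, group 2 = control. H0: μ_1 = μ_2; H1: μ_1 > μ_2 (Welch's two-sample t-test, right-tailed).
t = (x̄_1 − x̄_2)/√(s_1²/n_1 + s_2²/n_2) = (6 − 5.64)/√(1.01²/18 + 0.393²/8) = 1.31
Welch–Satterthwaite df ≈ 23.84
p-value = P(T ≥ 1.31) ≈ 0.102
Since p ≈ 0.102 > α = 0.025, fail to reject H0; the evidence is not statistically significant.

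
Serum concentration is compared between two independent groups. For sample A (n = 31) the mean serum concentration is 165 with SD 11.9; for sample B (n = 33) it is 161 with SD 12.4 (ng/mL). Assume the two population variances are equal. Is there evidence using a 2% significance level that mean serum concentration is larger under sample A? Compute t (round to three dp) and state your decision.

t = 1.315; fail to reject H0

Let group 1 = sample A, group 2 = sample B. H0: μ_1 = μ_2; H1: μ_1 > μ_2 (two-sample pooled-variance t-test, right-tailed).
s_p² = [(31−1)·11.9² + (33−1)·12.4²]/(31+33−2) = 147.881
t = (165 − 161)/√[147.881·(1/31 + 1/33)] = 1.315
df = n₁ + n₂ − 2 = 62
p-value = P(T ≥ 1.315) ≈ 0.0967
Since p ≈ 0.0967 > α = 0.02, fail to reject H0; the data do not provide sufficient evidence against H0.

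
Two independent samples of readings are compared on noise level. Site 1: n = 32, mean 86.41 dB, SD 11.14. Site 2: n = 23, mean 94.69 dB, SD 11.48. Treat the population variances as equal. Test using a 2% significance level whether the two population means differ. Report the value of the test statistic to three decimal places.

-2.685

Let group 1 = site 1, group 2 = site 2. H0: μ_1 = μ_2; H1: μ_1 ≠ μ_2 (two-sample pooled-variance t-test, two-sided).
s_p² = [(32−1)·11.14² + (23−1)·11.48²]/(32+23−2) = 127.292
t = (86.41 − 94.69)/√[127.292·(1/32 + 1/23)] = -2.685
df = n₁ + n₂ − 2 = 53
Two-sided p-value ≈ 0.0097
Since p ≈ 0.0097 < α = 0.02, reject H0; the evidence is statistically significant.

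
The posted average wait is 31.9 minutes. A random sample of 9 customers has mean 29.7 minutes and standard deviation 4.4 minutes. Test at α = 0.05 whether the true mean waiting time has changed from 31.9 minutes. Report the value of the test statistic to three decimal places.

H0: μ = 31.9; H1: μ ≠ 31.9 (one-sample t-test, two-sided).
t = (x̄ − μ₀)/(s/√n) = (29.7 − 31.9)/(4.4/√9) = -1.500
df = n − 1 = 8
Two-sided p-value ≈ 0.172
Since p ≈ 0.172 > α = 0.05, fail to reject H0; the evidence is not statistically significant.

-1.500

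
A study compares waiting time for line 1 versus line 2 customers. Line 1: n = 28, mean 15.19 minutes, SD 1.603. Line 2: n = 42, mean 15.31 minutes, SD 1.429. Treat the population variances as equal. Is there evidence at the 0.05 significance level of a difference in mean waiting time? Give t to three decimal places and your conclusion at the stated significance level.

t = -0.328; fail to reject H0

Let group 1 = line 1, group 2 = line 2. H0: μ_1 = μ_2; H1: μ_1 ≠ μ_2 (two-sample pooled-variance t-test, two-sided).
s_p² = [(28−1)·1.603² + (42−1)·1.429²]/(28+42−2) = 2.25152
t = (15.19 − 15.31)/√[2.25152·(1/28 + 1/42)] = -0.328
df = n₁ + n₂ − 2 = 68
Two-sided p-value ≈ 0.744
Since p ≈ 0.744 > α = 0.05, fail to reject H0; the evidence is not statistically significant.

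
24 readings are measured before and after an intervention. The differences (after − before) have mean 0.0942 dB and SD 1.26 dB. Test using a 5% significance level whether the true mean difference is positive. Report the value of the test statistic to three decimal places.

0.366

H0: μ_d = 0; H1: μ_d > 0 (paired t-test on the differences, right-tailed).
t = d̄/(s_d/√n) = 0.0942/(1.26/√24) = 0.366
df = n − 1 = 23
p-value = P(T ≥ 0.366) ≈ 0.3588
Since p ≈ 0.3588 > α = 0.05, fail to reject H0; the evidence is not statistically significant.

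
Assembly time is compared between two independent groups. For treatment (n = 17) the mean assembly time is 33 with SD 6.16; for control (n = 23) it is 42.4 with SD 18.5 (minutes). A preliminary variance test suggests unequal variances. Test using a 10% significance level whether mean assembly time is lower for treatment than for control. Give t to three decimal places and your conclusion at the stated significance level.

Let group 1 = treatment, group 2 = control. H0: μ_1 = μ_2; H1: μ_1 < μ_2 (Welch's two-sample t-test, left-tailed).
t = (x̄_1 − x̄_2)/√(s_1²/n_1 + s_2²/n_2) = (33 − 42.4)/√(6.16²/17 + 18.5²/23) = -2.272
Welch–Satterthwaite df ≈ 28.22
p-value = P(T ≤ -2.272) ≈ 0.015
Since p ≈ 0.015 < α = 0.1, reject H0; the evidence is statistically significant.

t = -2.272; reject H0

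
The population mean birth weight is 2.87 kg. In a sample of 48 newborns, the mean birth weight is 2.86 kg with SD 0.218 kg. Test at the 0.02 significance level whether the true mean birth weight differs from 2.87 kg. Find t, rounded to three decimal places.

-0.318

H0: μ = 2.87; H1: μ ≠ 2.87 (one-sample t-test, two-sided).
t = (x̄ − μ₀)/(s/√n) = (2.86 − 2.87)/(0.218/√48) = -0.318
df = n − 1 = 47
Two-sided p-value ≈ 0.752
Since p ≈ 0.752 > α = 0.02, fail to reject H0; the evidence is not statistically significant.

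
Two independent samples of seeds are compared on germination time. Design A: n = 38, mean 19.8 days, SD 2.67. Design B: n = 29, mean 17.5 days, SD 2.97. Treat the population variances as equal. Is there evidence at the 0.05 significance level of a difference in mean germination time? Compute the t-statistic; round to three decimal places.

3.328

Let group 1 = design A, group 2 = design B. H0: μ_1 = μ_2; H1: μ_1 ≠ μ_2 (two-sample pooled-variance t-test, two-sided).
s_p² = [(38−1)·2.67² + (29−1)·2.97²]/(38+29−2) = 7.85776
t = (19.8 − 17.5)/√[7.85776·(1/38 + 1/29)] = 3.328
df = n₁ + n₂ − 2 = 65
Two-sided p-value ≈ 0.0014
Since p ≈ 0.0014 < α = 0.05, reject H0; the data support H1.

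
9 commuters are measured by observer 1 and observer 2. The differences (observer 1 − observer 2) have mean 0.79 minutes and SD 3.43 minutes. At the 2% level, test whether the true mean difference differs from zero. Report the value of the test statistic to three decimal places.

0.691

H0: μ_d = 0; H1: μ_d ≠ 0 (paired t-test on the differences, two-sided).
t = d̄/(s_d/√n) = 0.79/(3.43/√9) = 0.691
df = n − 1 = 8
Two-sided p-value ≈ 0.509
Since p ≈ 0.509 > α = 0.02, fail to reject H0; the evidence is not statistically significant.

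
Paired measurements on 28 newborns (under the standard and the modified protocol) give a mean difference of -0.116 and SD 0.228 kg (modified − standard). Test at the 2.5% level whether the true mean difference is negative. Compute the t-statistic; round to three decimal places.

-2.692

H0: μ_d = 0; H1: μ_d < 0 (paired t-test on the differences, left-tailed).
t = d̄/(s_d/√n) = -0.116/(0.228/√28) = -2.692
df = n − 1 = 27
p-value = P(T ≤ -2.692) ≈ 0.006
Since p ≈ 0.006 < α = 0.025, reject H0; the data support H1.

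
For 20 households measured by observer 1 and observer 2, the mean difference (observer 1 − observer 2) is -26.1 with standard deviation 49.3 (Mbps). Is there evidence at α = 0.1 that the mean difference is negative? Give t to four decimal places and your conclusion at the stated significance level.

H0: μ_d = 0; H1: μ_d < 0 (paired t-test on the differences, left-tailed).
t = d̄/(s_d/√n) = -26.1/(49.3/√20) = -2.3676
df = n − 1 = 19
p-value = P(T ≤ -2.3676) ≈ 0.0143
Since p ≈ 0.0143 < α = 0.1, reject H0; the data support H1.

t = -2.3676; reject H0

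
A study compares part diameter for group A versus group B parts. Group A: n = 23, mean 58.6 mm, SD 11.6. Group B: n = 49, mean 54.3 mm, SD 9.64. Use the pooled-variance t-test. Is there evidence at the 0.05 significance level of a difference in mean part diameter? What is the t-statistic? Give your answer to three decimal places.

Let group 1 = group A, group 2 = group B. H0: μ_1 = μ_2; H1: μ_1 ≠ μ_2 (two-sample pooled-variance t-test, two-sided).
s_p² = [(23−1)·11.6² + (49−1)·9.64²]/(23+49−2) = 106.013
t = (58.6 − 54.3)/√[106.013·(1/23 + 1/49)] = 1.652
df = n₁ + n₂ − 2 = 70
Two-sided p-value ≈ 0.103
Since p ≈ 0.103 > α = 0.05, fail to reject H0; the data do not provide sufficient evidence against H0.

1.652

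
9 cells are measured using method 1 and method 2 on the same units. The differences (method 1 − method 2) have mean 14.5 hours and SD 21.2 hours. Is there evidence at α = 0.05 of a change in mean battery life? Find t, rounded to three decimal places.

H0: μ_d = 0; H1: μ_d ≠ 0 (paired t-test on the differences, two-sided).
t = d̄/(s_d/√n) = 14.5/(21.2/√9) = 2.052
df = n − 1 = 8
Two-sided p-value ≈ 0.074
Since p ≈ 0.074 > α = 0.05, fail to reject H0; the evidence is not statistically significant.

2.052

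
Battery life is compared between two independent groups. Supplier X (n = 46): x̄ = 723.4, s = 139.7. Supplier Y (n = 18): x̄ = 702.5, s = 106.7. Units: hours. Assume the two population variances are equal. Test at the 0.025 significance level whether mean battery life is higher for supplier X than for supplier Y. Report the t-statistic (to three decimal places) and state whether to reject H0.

Let group 1 = supplier X, group 2 = supplier Y. H0: μ_1 = μ_2; H1: μ_1 > μ_2 (two-sample pooled-variance t-test, right-tailed).
s_p² = [(46−1)·139.7² + (18−1)·106.7²]/(46+18−2) = 17286.6
t = (723.4 − 702.5)/√[17286.6·(1/46 + 1/18)] = 0.572
df = n₁ + n₂ − 2 = 62
p-value = P(T ≥ 0.572) ≈ 0.2848
Since p ≈ 0.2848 > α = 0.025, fail to reject H0; the evidence is not statistically significant.

t = 0.572; fail to reject H0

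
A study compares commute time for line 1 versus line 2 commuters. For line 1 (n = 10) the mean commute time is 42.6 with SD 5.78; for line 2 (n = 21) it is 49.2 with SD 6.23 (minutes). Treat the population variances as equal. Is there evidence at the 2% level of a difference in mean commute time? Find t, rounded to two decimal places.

Let group 1 = line 1, group 2 = line 2. H0: μ_1 = μ_2; H1: μ_1 ≠ μ_2 (two-sample pooled-variance t-test, two-sided).
s_p² = [(10−1)·5.78² + (21−1)·6.23²]/(10+21−2) = 37.1356
t = (42.6 − 49.2)/√[37.1356·(1/10 + 1/21)] = -2.82
df = n₁ + n₂ − 2 = 29
Two-sided p-value ≈ 0.0086
Since p ≈ 0.0086 < α = 0.02, reject H0; the data support H1.

-2.82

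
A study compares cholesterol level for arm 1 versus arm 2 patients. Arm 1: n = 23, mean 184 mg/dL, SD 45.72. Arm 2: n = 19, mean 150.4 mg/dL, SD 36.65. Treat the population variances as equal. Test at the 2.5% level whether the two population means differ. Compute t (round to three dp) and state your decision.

Let group 1 = arm 1, group 2 = arm 2. H0: μ_1 = μ_2; H1: μ_1 ≠ μ_2 (two-sample pooled-variance t-test, two-sided).
s_p² = [(23−1)·45.72² + (19−1)·36.65²]/(23+19−2) = 1754.13
t = (184 − 150.4)/√[1754.13·(1/23 + 1/19)] = 2.588
df = n₁ + n₂ − 2 = 40
Two-sided p-value ≈ 0.013
Since p ≈ 0.013 < α = 0.025, reject H0; the data support H1.

t = 2.588; reject H0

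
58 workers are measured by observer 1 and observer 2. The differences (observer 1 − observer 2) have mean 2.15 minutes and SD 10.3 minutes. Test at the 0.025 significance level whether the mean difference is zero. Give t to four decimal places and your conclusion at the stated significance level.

t = 1.5897; fail to reject H0

H0: μ_d = 0; H1: μ_d ≠ 0 (paired t-test on the differences, two-sided).
t = d̄/(s_d/√n) = 2.15/(10.3/√58) = 1.5897
df = n − 1 = 57
Two-sided p-value ≈ 0.117
Since p ≈ 0.117 > α = 0.025, fail to reject H0; the data do not provide sufficient evidence against H0.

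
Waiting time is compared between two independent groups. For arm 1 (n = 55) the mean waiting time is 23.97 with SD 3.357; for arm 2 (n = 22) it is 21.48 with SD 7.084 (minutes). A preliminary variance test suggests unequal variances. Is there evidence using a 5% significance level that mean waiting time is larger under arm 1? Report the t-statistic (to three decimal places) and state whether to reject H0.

t = 1.579; fail to reject H0

Let group 1 = arm 1, group 2 = arm 2. H0: μ_1 = μ_2; H1: μ_1 > μ_2 (Welch's two-sample t-test, right-tailed).
t = (x̄_1 − x̄_2)/√(s_1²/n_1 + s_2²/n_2) = (23.97 − 21.48)/√(3.357²/55 + 7.084²/22) = 1.579
Welch–Satterthwaite df ≈ 24.86
p-value = P(T ≥ 1.579) ≈ 0.063
Since p ≈ 0.063 > α = 0.05, fail to reject H0; the data do not provide sufficient evidence against H0.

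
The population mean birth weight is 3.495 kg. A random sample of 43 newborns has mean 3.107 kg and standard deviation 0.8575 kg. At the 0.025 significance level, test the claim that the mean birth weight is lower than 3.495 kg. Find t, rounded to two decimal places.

-2.97

H0: μ = 3.495; H1: μ < 3.495 (one-sample t-test, left-tailed).
t = (x̄ − μ₀)/(s/√n) = (3.107 − 3.495)/(0.8575/√43) = -2.97
df = n − 1 = 42
p-value = P(T ≤ -2.97) ≈ 0.0025
Since p ≈ 0.0025 < α = 0.025, reject H0; the data support H1.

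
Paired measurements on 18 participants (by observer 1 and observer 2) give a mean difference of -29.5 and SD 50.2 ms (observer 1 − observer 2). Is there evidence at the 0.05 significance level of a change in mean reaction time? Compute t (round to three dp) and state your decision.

t = -2.493; reject H0

H0: μ_d = 0; H1: μ_d ≠ 0 (paired t-test on the differences, two-sided).
t = d̄/(s_d/√n) = -29.5/(50.2/√18) = -2.493
df = n − 1 = 17
Two-sided p-value ≈ 0.0233
Since p ≈ 0.0233 < α = 0.05, reject H0; the data support H1.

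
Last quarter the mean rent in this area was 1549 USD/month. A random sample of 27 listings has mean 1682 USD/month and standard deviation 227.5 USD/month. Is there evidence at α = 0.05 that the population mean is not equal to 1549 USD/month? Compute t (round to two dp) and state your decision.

H0: μ = 1549; H1: μ ≠ 1549 (one-sample t-test, two-sided).
t = (x̄ − μ₀)/(s/√n) = (1682 − 1549)/(227.5/√27) = 3.04
df = n − 1 = 26
Two-sided p-value ≈ 0.005
Since p ≈ 0.005 < α = 0.05, reject H0; the evidence is statistically significant.

t = 3.04; reject H0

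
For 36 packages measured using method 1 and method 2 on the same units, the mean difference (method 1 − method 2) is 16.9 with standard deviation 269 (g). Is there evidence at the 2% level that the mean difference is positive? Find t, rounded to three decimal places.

H0: μ_d = 0; H1: μ_d > 0 (paired t-test on the differences, right-tailed).
t = d̄/(s_d/√n) = 16.9/(269/√36) = 0.377
df = n − 1 = 35
p-value = P(T ≥ 0.377) ≈ 0.3542
Since p ≈ 0.3542 > α = 0.02, fail to reject H0; the evidence is not statistically significant.

0.377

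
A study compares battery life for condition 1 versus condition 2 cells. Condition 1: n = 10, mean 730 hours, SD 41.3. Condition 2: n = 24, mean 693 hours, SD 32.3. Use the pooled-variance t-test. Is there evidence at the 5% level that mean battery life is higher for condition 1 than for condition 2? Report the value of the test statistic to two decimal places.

Let group 1 = condition 1, group 2 = condition 2. H0: μ_1 = μ_2; H1: μ_1 > μ_2 (two-sample pooled-variance t-test, right-tailed).
s_p² = [(10−1)·41.3² + (24−1)·32.3²]/(10+24−2) = 1229.59
t = (730 − 693)/√[1229.59·(1/10 + 1/24)] = 2.80
df = n₁ + n₂ − 2 = 32
p-value = P(T ≥ 2.80) ≈ 0.004
Since p ≈ 0.004 < α = 0.05, reject H0; the data support H1.

2.80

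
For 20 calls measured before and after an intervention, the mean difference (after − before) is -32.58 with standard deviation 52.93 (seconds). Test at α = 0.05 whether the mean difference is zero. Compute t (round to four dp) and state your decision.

t = -2.7527; reject H0

H0: μ_d = 0; H1: μ_d ≠ 0 (paired t-test on the differences, two-sided).
t = d̄/(s_d/√n) = -32.58/(52.93/√20) = -2.7527
df = n − 1 = 19
Two-sided p-value ≈ 0.013
Since p ≈ 0.013 < α = 0.05, reject H0; the data support H1.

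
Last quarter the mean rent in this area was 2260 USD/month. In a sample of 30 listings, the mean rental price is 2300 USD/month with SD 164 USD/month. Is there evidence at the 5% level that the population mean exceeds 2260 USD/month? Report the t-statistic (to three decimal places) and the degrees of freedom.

t = 1.336, df = 29

H0: μ = 2260; H1: μ > 2260 (one-sample t-test, right-tailed).
t = (x̄ − μ₀)/(s/√n) = (2300 − 2260)/(164/√30) = 1.336
df = n − 1 = 29
p-value = P(T ≥ 1.336) ≈ 0.096
Since p ≈ 0.096 > α = 0.05, fail to reject H0; the evidence is not statistically significant.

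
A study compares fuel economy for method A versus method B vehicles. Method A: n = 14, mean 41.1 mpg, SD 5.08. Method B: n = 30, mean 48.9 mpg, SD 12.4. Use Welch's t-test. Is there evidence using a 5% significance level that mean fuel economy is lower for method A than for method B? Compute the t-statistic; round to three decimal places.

-2.955

Let group 1 = method A, group 2 = method B. H0: μ_1 = μ_2; H1: μ_1 < μ_2 (Welch's two-sample t-test, left-tailed).
t = (x̄_1 − x̄_2)/√(s_1²/n_1 + s_2²/n_2) = (41.1 − 48.9)/√(5.08²/14 + 12.4²/30) = -2.955
Welch–Satterthwaite df ≈ 41.61
p-value = P(T ≤ -2.955) ≈ 0.0026
Since p ≈ 0.0026 < α = 0.05, reject H0; the evidence is statistically significant.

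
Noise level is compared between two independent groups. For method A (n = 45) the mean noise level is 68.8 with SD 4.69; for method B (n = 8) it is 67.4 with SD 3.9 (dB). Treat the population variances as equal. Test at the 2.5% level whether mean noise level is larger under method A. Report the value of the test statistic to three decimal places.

0.795

Let group 1 = method A, group 2 = method B. H0: μ_1 = μ_2; H1: μ_1 > μ_2 (two-sample pooled-variance t-test, right-tailed).
s_p² = [(45−1)·4.69² + (8−1)·3.9²]/(45+8−2) = 21.0647
t = (68.8 − 67.4)/√[21.0647·(1/45 + 1/8)] = 0.795
df = n₁ + n₂ − 2 = 51
p-value = P(T ≥ 0.795) ≈ 0.215
Since p ≈ 0.215 > α = 0.025, fail to reject H0; the evidence is not statistically significant.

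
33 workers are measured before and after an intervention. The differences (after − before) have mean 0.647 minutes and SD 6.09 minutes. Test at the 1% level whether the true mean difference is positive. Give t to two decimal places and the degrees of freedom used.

t = 0.61, df = 32

H0: μ_d = 0; H1: μ_d > 0 (paired t-test on the differences, right-tailed).
t = d̄/(s_d/√n) = 0.647/(6.09/√33) = 0.61
df = n − 1 = 32
p-value = P(T ≥ 0.61) ≈ 0.2730
Since p ≈ 0.2730 > α = 0.01, fail to reject H0; the data do not provide sufficient evidence against H0.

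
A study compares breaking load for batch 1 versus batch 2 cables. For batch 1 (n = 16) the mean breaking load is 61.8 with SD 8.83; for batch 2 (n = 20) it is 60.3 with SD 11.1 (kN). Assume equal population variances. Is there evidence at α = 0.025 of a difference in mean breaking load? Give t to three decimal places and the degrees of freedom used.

t = 0.440, df = 34

Let group 1 = batch 1, group 2 = batch 2. H0: μ_1 = μ_2; H1: μ_1 ≠ μ_2 (two-sample pooled-variance t-test, two-sided).
s_p² = [(16−1)·8.83² + (20−1)·11.1²]/(16+20−2) = 103.251
t = (61.8 − 60.3)/√[103.251·(1/16 + 1/20)] = 0.440
df = n₁ + n₂ − 2 = 34
Two-sided p-value ≈ 0.6626
Since p ≈ 0.6626 > α = 0.025, fail to reject H0; the data do not provide sufficient evidence against H0.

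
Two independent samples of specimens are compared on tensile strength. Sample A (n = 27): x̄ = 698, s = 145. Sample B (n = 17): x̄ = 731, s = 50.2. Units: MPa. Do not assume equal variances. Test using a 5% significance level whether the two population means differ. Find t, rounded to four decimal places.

Let group 1 = sample A, group 2 = sample B. H0: μ_1 = μ_2; H1: μ_1 ≠ μ_2 (Welch's two-sample t-test, two-sided).
t = (x̄_1 − x̄_2)/√(s_1²/n_1 + s_2²/n_2) = (698 − 731)/√(145²/27 + 50.2²/17) = -1.0839
Welch–Satterthwaite df ≈ 34.79
Two-sided p-value ≈ 0.286
Since p ≈ 0.286 > α = 0.05, fail to reject H0; the data do not provide sufficient evidence against H0.

-1.0839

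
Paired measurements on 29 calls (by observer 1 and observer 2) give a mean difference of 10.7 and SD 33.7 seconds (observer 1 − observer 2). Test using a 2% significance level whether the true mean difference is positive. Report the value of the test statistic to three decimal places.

H0: μ_d = 0; H1: μ_d > 0 (paired t-test on the differences, right-tailed).
t = d̄/(s_d/√n) = 10.7/(33.7/√29) = 1.710
df = n − 1 = 28
p-value = P(T ≥ 1.710) ≈ 0.049
Since p ≈ 0.049 > α = 0.02, fail to reject H0; the data do not provide sufficient evidence against H0.

1.710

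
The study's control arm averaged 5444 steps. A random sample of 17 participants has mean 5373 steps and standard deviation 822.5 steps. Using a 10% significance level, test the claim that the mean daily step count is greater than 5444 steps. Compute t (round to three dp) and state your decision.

H0: μ = 5444; H1: μ > 5444 (one-sample t-test, right-tailed).
t = (x̄ − μ₀)/(s/√n) = (5373 − 5444)/(822.5/√17) = -0.356
df = n − 1 = 16
p-value = P(T ≥ -0.356) ≈ 0.6367
Since p ≈ 0.6367 > α = 0.1, fail to reject H0; the evidence is not statistically significant.

t = -0.356; fail to reject H0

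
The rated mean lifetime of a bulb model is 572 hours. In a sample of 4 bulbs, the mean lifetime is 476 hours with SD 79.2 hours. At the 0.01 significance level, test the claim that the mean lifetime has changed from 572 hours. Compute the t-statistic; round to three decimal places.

H0: μ = 572; H1: μ ≠ 572 (one-sample t-test, two-sided).
t = (x̄ − μ₀)/(s/√n) = (476 − 572)/(79.2/√4) = -2.424
df = n − 1 = 3
Two-sided p-value ≈ 0.0938
Since p ≈ 0.0938 > α = 0.01, fail to reject H0; the data do not provide sufficient evidence against H0.

-2.424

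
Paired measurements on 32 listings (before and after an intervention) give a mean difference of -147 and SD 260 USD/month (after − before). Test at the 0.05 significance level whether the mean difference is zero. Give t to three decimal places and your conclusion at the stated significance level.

H0: μ_d = 0; H1: μ_d ≠ 0 (paired t-test on the differences, two-sided).
t = d̄/(s_d/√n) = -147/(260/√32) = -3.198
df = n − 1 = 31
Two-sided p-value ≈ 0.003
Since p ≈ 0.003 < α = 0.05, reject H0; the evidence is statistically significant.

t = -3.198; reject H0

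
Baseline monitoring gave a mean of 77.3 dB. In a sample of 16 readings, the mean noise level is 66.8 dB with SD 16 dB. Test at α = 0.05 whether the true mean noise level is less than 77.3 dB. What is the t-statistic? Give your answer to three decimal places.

H0: μ = 77.3; H1: μ < 77.3 (one-sample t-test, left-tailed).
t = (x̄ − μ₀)/(s/√n) = (66.8 − 77.3)/(16/√16) = -2.625
df = n − 1 = 15
p-value = P(T ≤ -2.625) ≈ 0.0096
Since p ≈ 0.0096 < α = 0.05, reject H0; the data support H1.

-2.625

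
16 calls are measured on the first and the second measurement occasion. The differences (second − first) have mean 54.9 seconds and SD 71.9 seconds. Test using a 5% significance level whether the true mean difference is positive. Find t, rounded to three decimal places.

3.054

H0: μ_d = 0; H1: μ_d > 0 (paired t-test on the differences, right-tailed).
t = d̄/(s_d/√n) = 54.9/(71.9/√16) = 3.054
df = n − 1 = 15
p-value = P(T ≥ 3.054) ≈ 0.004
Since p ≈ 0.004 < α = 0.05, reject H0; the evidence is statistically significant.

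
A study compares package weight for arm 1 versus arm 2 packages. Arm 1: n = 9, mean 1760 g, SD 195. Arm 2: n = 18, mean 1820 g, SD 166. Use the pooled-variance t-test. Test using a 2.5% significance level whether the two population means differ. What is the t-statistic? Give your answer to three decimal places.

Let group 1 = arm 1, group 2 = arm 2. H0: μ_1 = μ_2; H1: μ_1 ≠ μ_2 (two-sample pooled-variance t-test, two-sided).
s_p² = [(9−1)·195² + (18−1)·166²]/(9+18−2) = 30906.1
t = (1760 − 1820)/√[30906.1·(1/9 + 1/18)] = -0.836
df = n₁ + n₂ − 2 = 25
Two-sided p-value ≈ 0.4111
Since p ≈ 0.4111 > α = 0.025, fail to reject H0; the evidence is not statistically significant.

-0.836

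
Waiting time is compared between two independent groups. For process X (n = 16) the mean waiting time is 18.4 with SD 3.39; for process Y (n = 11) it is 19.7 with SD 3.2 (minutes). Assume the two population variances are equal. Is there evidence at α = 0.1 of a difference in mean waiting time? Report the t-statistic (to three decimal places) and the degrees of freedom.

t = -1.001, df = 25

Let group 1 = process X, group 2 = process Y. H0: μ_1 = μ_2; H1: μ_1 ≠ μ_2 (two-sample pooled-variance t-test, two-sided).
s_p² = [(16−1)·3.39² + (11−1)·3.2²]/(16+11−2) = 10.9913
t = (18.4 − 19.7)/√[10.9913·(1/16 + 1/11)] = -1.001
df = n₁ + n₂ − 2 = 25
Two-sided p-value ≈ 0.326
Since p ≈ 0.326 > α = 0.1, fail to reject H0; the evidence is not statistically significant.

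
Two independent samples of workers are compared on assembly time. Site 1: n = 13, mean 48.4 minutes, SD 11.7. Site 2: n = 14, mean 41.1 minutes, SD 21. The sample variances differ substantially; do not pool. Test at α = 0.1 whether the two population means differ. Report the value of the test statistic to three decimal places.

1.126

Let group 1 = site 1, group 2 = site 2. H0: μ_1 = μ_2; H1: μ_1 ≠ μ_2 (Welch's two-sample t-test, two-sided).
t = (x̄_1 − x̄_2)/√(s_1²/n_1 + s_2²/n_2) = (48.4 − 41.1)/√(11.7²/13 + 21²/14) = 1.126
Welch–Satterthwaite df ≈ 20.64
Two-sided p-value ≈ 0.2731
Since p ≈ 0.2731 > α = 0.1, fail to reject H0; the data do not provide sufficient evidence against H0.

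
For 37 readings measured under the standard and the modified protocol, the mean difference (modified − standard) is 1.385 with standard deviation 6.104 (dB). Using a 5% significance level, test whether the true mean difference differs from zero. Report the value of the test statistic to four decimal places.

1.3802

H0: μ_d = 0; H1: μ_d ≠ 0 (paired t-test on the differences, two-sided).
t = d̄/(s_d/√n) = 1.385/(6.104/√37) = 1.3802
df = n − 1 = 36
Two-sided p-value ≈ 0.176
Since p ≈ 0.176 > α = 0.05, fail to reject H0; the data do not provide sufficient evidence against H0.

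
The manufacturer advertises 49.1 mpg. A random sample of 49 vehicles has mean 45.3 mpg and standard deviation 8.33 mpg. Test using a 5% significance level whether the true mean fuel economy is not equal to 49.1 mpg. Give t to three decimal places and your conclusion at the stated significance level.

H0: μ = 49.1; H1: μ ≠ 49.1 (one-sample t-test, two-sided).
t = (x̄ − μ₀)/(s/√n) = (45.3 − 49.1)/(8.33/√49) = -3.193
df = n − 1 = 48
Two-sided p-value ≈ 0.002
Since p ≈ 0.002 < α = 0.05, reject H0; the data support H1.

t = -3.193; reject H0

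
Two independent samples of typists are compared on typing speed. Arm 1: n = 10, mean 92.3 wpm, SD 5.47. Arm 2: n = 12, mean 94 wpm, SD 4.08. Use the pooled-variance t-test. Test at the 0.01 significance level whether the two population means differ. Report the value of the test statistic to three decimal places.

Let group 1 = arm 1, group 2 = arm 2. H0: μ_1 = μ_2; H1: μ_1 ≠ μ_2 (two-sample pooled-variance t-test, two-sided).
s_p² = [(10−1)·5.47² + (12−1)·4.08²]/(10+12−2) = 22.6199
t = (92.3 − 94)/√[22.6199·(1/10 + 1/12)] = -0.835
df = n₁ + n₂ − 2 = 20
Two-sided p-value ≈ 0.4137
Since p ≈ 0.4137 > α = 0.01, fail to reject H0; the evidence is not statistically significant.

-0.835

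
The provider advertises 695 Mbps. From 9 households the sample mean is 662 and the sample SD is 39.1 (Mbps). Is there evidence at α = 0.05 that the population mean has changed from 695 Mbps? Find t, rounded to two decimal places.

H0: μ = 695; H1: μ ≠ 695 (one-sample t-test, two-sided).
t = (x̄ − μ₀)/(s/√n) = (662 − 695)/(39.1/√9) = -2.53
df = n − 1 = 8
Two-sided p-value ≈ 0.035
Since p ≈ 0.035 < α = 0.05, reject H0; the evidence is statistically significant.

-2.53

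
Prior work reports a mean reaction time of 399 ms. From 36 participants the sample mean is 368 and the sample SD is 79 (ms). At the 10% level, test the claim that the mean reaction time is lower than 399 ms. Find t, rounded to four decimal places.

-2.3544

H0: μ = 399; H1: μ < 399 (one-sample t-test, left-tailed).
t = (x̄ − μ₀)/(s/√n) = (368 − 399)/(79/√36) = -2.3544
df = n − 1 = 35
p-value = P(T ≤ -2.3544) ≈ 0.012
Since p ≈ 0.012 < α = 0.1, reject H0; the data support H1.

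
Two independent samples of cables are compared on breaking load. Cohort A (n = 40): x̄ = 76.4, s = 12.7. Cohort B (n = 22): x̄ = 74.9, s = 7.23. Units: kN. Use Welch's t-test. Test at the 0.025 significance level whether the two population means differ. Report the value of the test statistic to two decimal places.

0.59

Let group 1 = cohort A, group 2 = cohort B. H0: μ_1 = μ_2; H1: μ_1 ≠ μ_2 (Welch's two-sample t-test, two-sided).
t = (x̄_1 − x̄_2)/√(s_1²/n_1 + s_2²/n_2) = (76.4 − 74.9)/√(12.7²/40 + 7.23²/22) = 0.59
Welch–Satterthwaite df ≈ 59.89
Two-sided p-value ≈ 0.5557
Since p ≈ 0.5557 > α = 0.025, fail to reject H0; the evidence is not statistically significant.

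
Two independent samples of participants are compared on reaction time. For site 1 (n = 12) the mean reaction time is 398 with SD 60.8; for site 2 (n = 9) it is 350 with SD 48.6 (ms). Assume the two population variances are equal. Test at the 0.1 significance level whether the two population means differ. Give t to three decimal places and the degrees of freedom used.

Let group 1 = site 1, group 2 = site 2. H0: μ_1 = μ_2; H1: μ_1 ≠ μ_2 (two-sample pooled-variance t-test, two-sided).
s_p² = [(12−1)·60.8² + (9−1)·48.6²]/(12+9−2) = 3134.67
t = (398 − 350)/√[3134.67·(1/12 + 1/9)] = 1.944
df = n₁ + n₂ − 2 = 19
Two-sided p-value ≈ 0.0668
Since p ≈ 0.0668 < α = 0.1, reject H0; the data support H1.

t = 1.944, df = 19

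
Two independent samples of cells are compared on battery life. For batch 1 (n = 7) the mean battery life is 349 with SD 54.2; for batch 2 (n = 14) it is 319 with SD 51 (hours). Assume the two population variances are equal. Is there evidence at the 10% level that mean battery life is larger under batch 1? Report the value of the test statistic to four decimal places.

Let group 1 = batch 1, group 2 = batch 2. H0: μ_1 = μ_2; H1: μ_1 > μ_2 (two-sample pooled-variance t-test, right-tailed).
s_p² = [(7−1)·54.2² + (14−1)·51²]/(7+14−2) = 2707.31
t = (349 − 319)/√[2707.31·(1/7 + 1/14)] = 1.2455
df = n₁ + n₂ − 2 = 19
p-value = P(T ≥ 1.2455) ≈ 0.1140
Since p ≈ 0.1140 > α = 0.1, fail to reject H0; the evidence is not statistically significant.

1.2455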